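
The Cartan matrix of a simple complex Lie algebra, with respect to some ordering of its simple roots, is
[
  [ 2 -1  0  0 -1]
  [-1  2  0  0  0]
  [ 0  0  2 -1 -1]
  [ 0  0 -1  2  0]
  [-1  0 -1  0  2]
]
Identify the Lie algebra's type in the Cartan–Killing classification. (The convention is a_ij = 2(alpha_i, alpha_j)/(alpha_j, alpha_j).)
The matrix has rank 5 with 2's on the diagonal. Reading the off-diagonal entries as Dynkin edges (a single edge where a_ij = a_ji = -1; a double or triple edge where a_ij * a_ji = 2 or 3), the diagram is a chain of 5 nodes with single edges (A_5). One simple-root ordering that puts it in standard form is (alpha_4, alpha_3, alpha_5, alpha_1, alpha_2). So the algebra is type A_5, i.e. sl(6).

A5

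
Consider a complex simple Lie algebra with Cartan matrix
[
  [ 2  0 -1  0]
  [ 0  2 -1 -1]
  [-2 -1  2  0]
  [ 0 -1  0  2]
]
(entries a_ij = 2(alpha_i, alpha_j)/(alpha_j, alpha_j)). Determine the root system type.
B_4

The matrix has rank 4 with 2's on the diagonal. Reading the off-diagonal entries as Dynkin edges (a single edge where a_ij = a_ji = -1; a double or triple edge where a_ij * a_ji = 2 or 3), the diagram is a chain of 4 nodes with a double edge at one end; the terminal node there is the unique short simple root (B_4). One simple-root ordering that puts it in standard form is (alpha_4, alpha_2, alpha_3, alpha_1). So the algebra is type B_4, i.e. so(9).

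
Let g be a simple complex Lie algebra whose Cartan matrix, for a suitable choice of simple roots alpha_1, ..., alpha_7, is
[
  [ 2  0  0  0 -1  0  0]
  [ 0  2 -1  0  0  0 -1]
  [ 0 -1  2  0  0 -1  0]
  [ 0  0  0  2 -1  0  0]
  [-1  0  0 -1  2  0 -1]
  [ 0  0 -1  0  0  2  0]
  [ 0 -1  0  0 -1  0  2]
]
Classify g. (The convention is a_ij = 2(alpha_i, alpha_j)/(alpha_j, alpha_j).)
D7

The matrix has rank 7 with 2's on the diagonal. Reading the off-diagonal entries as Dynkin edges (a single edge where a_ij = a_ji = -1; a double or triple edge where a_ij * a_ji = 2 or 3), the diagram is a chain of 5 nodes with a fork of two nodes at one end (D_7). One simple-root ordering that puts it in standard form is (alpha_6, alpha_3, alpha_2, alpha_7, alpha_5, alpha_4, alpha_1). So the algebra is type D_7, i.e. so(14).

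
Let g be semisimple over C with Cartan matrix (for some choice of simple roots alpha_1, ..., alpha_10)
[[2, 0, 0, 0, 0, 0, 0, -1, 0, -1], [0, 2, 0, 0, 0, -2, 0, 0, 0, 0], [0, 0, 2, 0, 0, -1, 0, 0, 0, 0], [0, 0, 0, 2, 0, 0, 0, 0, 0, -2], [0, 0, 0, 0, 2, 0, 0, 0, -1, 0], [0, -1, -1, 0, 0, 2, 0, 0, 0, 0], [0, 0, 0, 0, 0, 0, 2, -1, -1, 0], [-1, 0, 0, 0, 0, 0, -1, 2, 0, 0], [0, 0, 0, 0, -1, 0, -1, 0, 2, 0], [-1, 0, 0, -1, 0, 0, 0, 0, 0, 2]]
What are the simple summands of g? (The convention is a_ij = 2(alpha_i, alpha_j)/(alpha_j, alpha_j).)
The diagram associated to this matrix has two connected components: the simple roots {alpha_2, alpha_3, alpha_6} form a chain of 3 nodes with a double edge at one end; the terminal node there is the unique long simple root (C_3), and {alpha_1, alpha_4, alpha_5, alpha_7, alpha_8, alpha_9, alpha_10} form a chain of 7 nodes with a double edge at one end; the terminal node there is the unique long simple root (C_7). A semisimple Lie algebra decomposes uniquely as the direct sum of simple ideals, one per connected component of its Dynkin diagram, so g ≅ C_3 ⊕ C_7 (dimension 21 + 105 = 126).

type C_3 + type C_7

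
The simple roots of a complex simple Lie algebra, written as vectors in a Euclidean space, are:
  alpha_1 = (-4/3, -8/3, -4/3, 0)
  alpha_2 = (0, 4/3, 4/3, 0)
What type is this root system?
G_2

Compute the Cartan integers a_ij = 2(alpha_i, alpha_j)/(alpha_j, alpha_j); the resulting 2x2 Cartan matrix is
[[2, -3], [-1, 2]].
The roots have two lengths (squared-length ratio 3:1); the short ones are alpha_{2}. The associated Dynkin diagram is two nodes joined by a triple edge (G_2), so the type is G_2.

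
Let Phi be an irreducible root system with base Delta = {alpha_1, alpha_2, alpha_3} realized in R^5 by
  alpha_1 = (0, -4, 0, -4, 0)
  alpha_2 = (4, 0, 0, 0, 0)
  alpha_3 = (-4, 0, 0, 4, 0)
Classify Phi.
B3

Compute the Cartan integers a_ij = 2(alpha_i, alpha_j)/(alpha_j, alpha_j); the resulting 3x3 Cartan matrix is
[[2, 0, -1], [0, 2, -1], [-1, -2, 2]].
The roots have two lengths (squared-length ratio 2:1); the short ones are alpha_{2}. The associated Dynkin diagram is a chain of 3 nodes with a double edge at one end; the terminal node there is the unique short simple root (B_3), so the type is B_3 (the algebra so(7)).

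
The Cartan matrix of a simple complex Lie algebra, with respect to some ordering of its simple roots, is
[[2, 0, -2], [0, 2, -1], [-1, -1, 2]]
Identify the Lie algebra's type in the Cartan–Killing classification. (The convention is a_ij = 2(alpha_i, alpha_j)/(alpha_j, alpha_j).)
type C_3

The matrix has rank 3 with 2's on the diagonal. Reading the off-diagonal entries as Dynkin edges (a single edge where a_ij = a_ji = -1; a double or triple edge where a_ij * a_ji = 2 or 3), the diagram is a chain of 3 nodes with a double edge at one end; the terminal node there is the unique long simple root (C_3). One simple-root ordering that puts it in standard form is (alpha_2, alpha_3, alpha_1). So the algebra is type C_3, i.e. sp(6).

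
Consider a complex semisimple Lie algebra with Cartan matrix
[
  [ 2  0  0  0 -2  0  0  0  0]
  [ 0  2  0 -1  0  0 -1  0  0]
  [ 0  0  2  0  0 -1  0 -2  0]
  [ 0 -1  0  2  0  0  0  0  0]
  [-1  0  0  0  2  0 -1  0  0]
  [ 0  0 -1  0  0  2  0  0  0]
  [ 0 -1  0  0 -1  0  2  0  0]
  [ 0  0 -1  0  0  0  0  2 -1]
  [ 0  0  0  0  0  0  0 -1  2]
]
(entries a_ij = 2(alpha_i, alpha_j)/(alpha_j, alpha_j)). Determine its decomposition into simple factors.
C_5 (sp(10)) ⊕ F_4

The diagram associated to this matrix has two connected components: the simple roots {alpha_1, alpha_2, alpha_4, alpha_5, alpha_7} form a chain of 5 nodes with a double edge at one end; the terminal node there is the unique long simple root (C_5), and {alpha_3, alpha_6, alpha_8, alpha_9} form a chain of 4 nodes with a double edge between the middle two (F_4). A semisimple Lie algebra decomposes uniquely as the direct sum of simple ideals, one per connected component of its Dynkin diagram, so g ≅ C_5 ⊕ F_4 (dimension 55 + 52 = 107).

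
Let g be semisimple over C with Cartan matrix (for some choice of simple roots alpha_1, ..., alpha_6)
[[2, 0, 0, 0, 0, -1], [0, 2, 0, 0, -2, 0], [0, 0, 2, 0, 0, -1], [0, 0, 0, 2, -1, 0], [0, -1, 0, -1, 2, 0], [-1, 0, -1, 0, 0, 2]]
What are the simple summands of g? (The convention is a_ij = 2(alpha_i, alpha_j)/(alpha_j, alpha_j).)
type A_3 ⊕ type C_3

The diagram associated to this matrix has two connected components: the simple roots {alpha_1, alpha_3, alpha_6} form a chain of 3 nodes with single edges (A_3), and {alpha_2, alpha_4, alpha_5} form a chain of 3 nodes with a double edge at one end; the terminal node there is the unique long simple root (C_3). A semisimple Lie algebra decomposes uniquely as the direct sum of simple ideals, one per connected component of its Dynkin diagram, so g ≅ A_3 ⊕ C_3 (dimension 15 + 21 = 36).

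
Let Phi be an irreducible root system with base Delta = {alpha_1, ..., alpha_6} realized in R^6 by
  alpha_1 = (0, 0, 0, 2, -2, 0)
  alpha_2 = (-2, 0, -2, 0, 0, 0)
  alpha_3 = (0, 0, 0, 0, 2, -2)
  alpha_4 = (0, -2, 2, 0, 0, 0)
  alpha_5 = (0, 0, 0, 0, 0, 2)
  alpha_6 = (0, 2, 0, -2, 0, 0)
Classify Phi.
B6

Compute the Cartan integers a_ij = 2(alpha_i, alpha_j)/(alpha_j, alpha_j); the resulting 6x6 Cartan matrix is
[[2, 0, -1, 0, 0, -1], [0, 2, 0, -1, 0, 0], [-1, 0, 2, 0, -2, 0], [0, -1, 0, 2, 0, -1], [0, 0, -1, 0, 2, 0], [-1, 0, 0, -1, 0, 2]].
The roots have two lengths (squared-length ratio 2:1); the short ones are alpha_{5}. The associated Dynkin diagram is a chain of 6 nodes with a double edge at one end; the terminal node there is the unique short simple root (B_6), so the type is B_6 (the algebra so(13)).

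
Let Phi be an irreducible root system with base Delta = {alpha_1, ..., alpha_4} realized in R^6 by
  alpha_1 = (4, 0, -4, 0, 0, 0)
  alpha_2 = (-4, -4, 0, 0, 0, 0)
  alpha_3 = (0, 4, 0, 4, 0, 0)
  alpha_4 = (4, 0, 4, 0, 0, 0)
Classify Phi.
D_4 (so(8))

Compute the Cartan integers a_ij = 2(alpha_i, alpha_j)/(alpha_j, alpha_j); the resulting 4x4 Cartan matrix is
[[2, -1, 0, 0], [-1, 2, -1, -1], [0, -1, 2, 0], [0, -1, 0, 2]].
All simple roots have the same length, so the diagram is simply laced. The associated Dynkin diagram is a chain of 2 nodes with a fork of two nodes at one end (D_4), so the type is D_4 (the algebra so(8)).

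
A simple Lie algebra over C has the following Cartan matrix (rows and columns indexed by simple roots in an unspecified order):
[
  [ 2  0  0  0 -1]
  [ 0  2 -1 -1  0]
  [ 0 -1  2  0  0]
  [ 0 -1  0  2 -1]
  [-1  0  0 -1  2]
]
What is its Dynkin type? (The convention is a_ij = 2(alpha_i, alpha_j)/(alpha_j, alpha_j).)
type A_5

The matrix has rank 5 with 2's on the diagonal. Reading the off-diagonal entries as Dynkin edges (a single edge where a_ij = a_ji = -1; a double or triple edge where a_ij * a_ji = 2 or 3), the diagram is a chain of 5 nodes with single edges (A_5). One simple-root ordering that puts it in standard form is (alpha_1, alpha_5, alpha_4, alpha_2, alpha_3). So the algebra is type A_5, i.e. sl(6).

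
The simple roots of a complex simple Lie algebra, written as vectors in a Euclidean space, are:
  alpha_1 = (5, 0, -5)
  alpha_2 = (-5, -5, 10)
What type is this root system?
Compute the Cartan integers a_ij = 2(alpha_i, alpha_j)/(alpha_j, alpha_j); the resulting 2x2 Cartan matrix is
[[2, -1], [-3, 2]].
The roots have two lengths (squared-length ratio 3:1); the short ones are alpha_{1}. The associated Dynkin diagram is two nodes joined by a triple edge (G_2), so the type is G_2.

G_2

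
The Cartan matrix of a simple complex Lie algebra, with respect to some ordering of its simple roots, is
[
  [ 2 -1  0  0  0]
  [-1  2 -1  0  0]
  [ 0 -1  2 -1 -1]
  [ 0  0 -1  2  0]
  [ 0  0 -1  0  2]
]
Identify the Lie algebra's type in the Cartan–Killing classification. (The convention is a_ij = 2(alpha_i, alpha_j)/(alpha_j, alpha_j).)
type D_5

The matrix has rank 5 with 2's on the diagonal. Reading the off-diagonal entries as Dynkin edges (a single edge where a_ij = a_ji = -1; a double or triple edge where a_ij * a_ji = 2 or 3), the diagram is a chain of 3 nodes with a fork of two nodes at one end (D_5). One simple-root ordering that puts it in standard form is (alpha_1, alpha_2, alpha_3, alpha_4, alpha_5). So the algebra is type D_5, i.e. so(10).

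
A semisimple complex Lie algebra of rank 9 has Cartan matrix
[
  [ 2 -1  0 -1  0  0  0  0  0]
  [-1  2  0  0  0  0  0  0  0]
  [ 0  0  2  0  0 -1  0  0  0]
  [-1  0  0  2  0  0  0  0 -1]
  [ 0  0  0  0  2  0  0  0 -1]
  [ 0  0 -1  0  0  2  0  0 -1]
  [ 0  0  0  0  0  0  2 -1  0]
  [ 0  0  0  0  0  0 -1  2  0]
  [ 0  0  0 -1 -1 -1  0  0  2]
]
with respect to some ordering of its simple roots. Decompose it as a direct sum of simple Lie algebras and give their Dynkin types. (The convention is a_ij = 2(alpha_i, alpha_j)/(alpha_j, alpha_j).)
The diagram associated to this matrix has two connected components: the simple roots {alpha_7, alpha_8} form a chain of 2 nodes with single edges (A_2), and {alpha_1, alpha_2, alpha_3, alpha_4, alpha_5, alpha_6, alpha_9} form a chain of 6 nodes with one extra node attached to the third node from one end (E_7). A semisimple Lie algebra decomposes uniquely as the direct sum of simple ideals, one per connected component of its Dynkin diagram, so g ≅ A_2 ⊕ E_7 (dimension 8 + 133 = 141).

A2 ⊕ E7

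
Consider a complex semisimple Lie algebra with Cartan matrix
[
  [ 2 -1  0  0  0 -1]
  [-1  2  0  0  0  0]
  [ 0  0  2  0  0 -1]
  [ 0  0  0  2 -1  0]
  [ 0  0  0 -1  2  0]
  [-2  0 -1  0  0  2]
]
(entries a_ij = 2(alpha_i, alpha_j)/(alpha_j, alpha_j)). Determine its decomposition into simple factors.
The diagram associated to this matrix has two connected components: the simple roots {alpha_4, alpha_5} form a chain of 2 nodes with single edges (A_2), and {alpha_1, alpha_2, alpha_3, alpha_6} form a chain of 4 nodes with a double edge between the middle two (F_4). A semisimple Lie algebra decomposes uniquely as the direct sum of simple ideals, one per connected component of its Dynkin diagram, so g ≅ A_2 ⊕ F_4 (dimension 8 + 52 = 60).

A_2 + F_4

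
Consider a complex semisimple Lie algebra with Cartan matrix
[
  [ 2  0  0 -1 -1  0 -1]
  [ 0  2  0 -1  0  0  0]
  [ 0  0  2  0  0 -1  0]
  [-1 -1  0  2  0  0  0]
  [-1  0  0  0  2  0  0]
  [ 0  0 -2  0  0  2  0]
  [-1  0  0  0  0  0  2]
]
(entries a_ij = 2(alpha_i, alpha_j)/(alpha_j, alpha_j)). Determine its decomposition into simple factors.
type B_2 + type D_5

The diagram associated to this matrix has two connected components: the simple roots {alpha_3, alpha_6} form a chain of 2 nodes with a double edge at one end; the terminal node there is the unique short simple root (B_2), and {alpha_1, alpha_2, alpha_4, alpha_5, alpha_7} form a chain of 3 nodes with a fork of two nodes at one end (D_5). A semisimple Lie algebra decomposes uniquely as the direct sum of simple ideals, one per connected component of its Dynkin diagram, so g ≅ B_2 ⊕ D_5 (dimension 10 + 45 = 55).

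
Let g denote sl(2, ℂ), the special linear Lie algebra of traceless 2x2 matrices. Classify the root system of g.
A_1

This is sl(2), which has dimension 2^2 - 1 = 3 and rank 2 - 1 = 1 (a Cartan subalgebra is the diagonal traceless matrices). In the classification of classical Lie algebras, the special linear algebra sl(n+1) has type A_n; here n = 1, so the Dynkin diagram is a chain of 1 nodes with single edges (A_1). Hence the type is A_1.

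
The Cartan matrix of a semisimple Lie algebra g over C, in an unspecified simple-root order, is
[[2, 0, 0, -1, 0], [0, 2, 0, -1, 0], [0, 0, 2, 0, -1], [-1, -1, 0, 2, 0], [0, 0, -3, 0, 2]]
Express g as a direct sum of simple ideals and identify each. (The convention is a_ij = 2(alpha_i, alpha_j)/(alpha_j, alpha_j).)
The diagram associated to this matrix has two connected components: the simple roots {alpha_1, alpha_2, alpha_4} form a chain of 3 nodes with single edges (A_3), and {alpha_3, alpha_5} form two nodes joined by a triple edge (G_2). A semisimple Lie algebra decomposes uniquely as the direct sum of simple ideals, one per connected component of its Dynkin diagram, so g ≅ A_3 ⊕ G_2 (dimension 15 + 14 = 29).

A_3 + G_2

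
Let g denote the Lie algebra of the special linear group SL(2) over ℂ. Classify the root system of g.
A_1 (sl(2))

This is sl(2), which has dimension 2^2 - 1 = 3 and rank 2 - 1 = 1 (a Cartan subalgebra is the diagonal traceless matrices). In the classification of classical Lie algebras, the special linear algebra sl(n+1) has type A_n; here n = 1, so the Dynkin diagram is a chain of 1 nodes with single edges (A_1). Hence the type is A_1.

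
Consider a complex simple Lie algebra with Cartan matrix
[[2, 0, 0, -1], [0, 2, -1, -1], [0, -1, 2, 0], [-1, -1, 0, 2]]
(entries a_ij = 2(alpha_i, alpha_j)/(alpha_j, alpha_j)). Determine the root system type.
A4

The matrix has rank 4 with 2's on the diagonal. Reading the off-diagonal entries as Dynkin edges (a single edge where a_ij = a_ji = -1; a double or triple edge where a_ij * a_ji = 2 or 3), the diagram is a chain of 4 nodes with single edges (A_4). One simple-root ordering that puts it in standard form is (alpha_1, alpha_4, alpha_2, alpha_3). So the algebra is type A_4, i.e. sl(5).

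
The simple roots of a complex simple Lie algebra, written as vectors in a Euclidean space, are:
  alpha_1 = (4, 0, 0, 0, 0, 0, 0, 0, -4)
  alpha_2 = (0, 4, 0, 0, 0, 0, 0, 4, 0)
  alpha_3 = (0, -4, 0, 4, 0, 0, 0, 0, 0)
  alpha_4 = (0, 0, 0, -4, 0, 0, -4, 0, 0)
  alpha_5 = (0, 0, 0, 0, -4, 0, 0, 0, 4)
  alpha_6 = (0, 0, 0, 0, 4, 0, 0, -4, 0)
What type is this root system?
Compute the Cartan integers a_ij = 2(alpha_i, alpha_j)/(alpha_j, alpha_j); the resulting 6x6 Cartan matrix is
[[2, 0, 0, 0, -1, 0], [0, 2, -1, 0, 0, -1], [0, -1, 2, -1, 0, 0], [0, 0, -1, 2, 0, 0], [-1, 0, 0, 0, 2, -1], [0, -1, 0, 0, -1, 2]].
All simple roots have the same length, so the diagram is simply laced. The associated Dynkin diagram is a chain of 6 nodes with single edges (A_6), so the type is A_6 (the algebra sl(7)).

A_6 (sl(7))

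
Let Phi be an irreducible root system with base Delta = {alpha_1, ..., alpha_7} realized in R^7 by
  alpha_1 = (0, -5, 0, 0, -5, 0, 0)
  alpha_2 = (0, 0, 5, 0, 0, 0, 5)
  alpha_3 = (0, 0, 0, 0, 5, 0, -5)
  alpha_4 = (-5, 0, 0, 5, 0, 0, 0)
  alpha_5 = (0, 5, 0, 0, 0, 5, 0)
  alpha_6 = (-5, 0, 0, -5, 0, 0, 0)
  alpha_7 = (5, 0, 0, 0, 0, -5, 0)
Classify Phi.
Compute the Cartan integers a_ij = 2(alpha_i, alpha_j)/(alpha_j, alpha_j); the resulting 7x7 Cartan matrix is
[[2, 0, -1, 0, -1, 0, 0], [0, 2, -1, 0, 0, 0, 0], [-1, -1, 2, 0, 0, 0, 0], [0, 0, 0, 2, 0, 0, -1], [-1, 0, 0, 0, 2, 0, -1], [0, 0, 0, 0, 0, 2, -1], [0, 0, 0, -1, -1, -1, 2]].
All simple roots have the same length, so the diagram is simply laced. The associated Dynkin diagram is a chain of 5 nodes with a fork of two nodes at one end (D_7), so the type is D_7 (the algebra so(14)).

type D_7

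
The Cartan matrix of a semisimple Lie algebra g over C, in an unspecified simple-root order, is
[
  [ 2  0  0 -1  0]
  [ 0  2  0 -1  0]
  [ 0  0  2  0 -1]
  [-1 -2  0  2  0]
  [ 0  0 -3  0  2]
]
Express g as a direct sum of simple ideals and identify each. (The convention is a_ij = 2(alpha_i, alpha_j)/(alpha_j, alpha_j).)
The diagram associated to this matrix has two connected components: the simple roots {alpha_1, alpha_2, alpha_4} form a chain of 3 nodes with a double edge at one end; the terminal node there is the unique short simple root (B_3), and {alpha_3, alpha_5} form two nodes joined by a triple edge (G_2). A semisimple Lie algebra decomposes uniquely as the direct sum of simple ideals, one per connected component of its Dynkin diagram, so g ≅ B_3 ⊕ G_2 (dimension 21 + 14 = 35).

B3 + G2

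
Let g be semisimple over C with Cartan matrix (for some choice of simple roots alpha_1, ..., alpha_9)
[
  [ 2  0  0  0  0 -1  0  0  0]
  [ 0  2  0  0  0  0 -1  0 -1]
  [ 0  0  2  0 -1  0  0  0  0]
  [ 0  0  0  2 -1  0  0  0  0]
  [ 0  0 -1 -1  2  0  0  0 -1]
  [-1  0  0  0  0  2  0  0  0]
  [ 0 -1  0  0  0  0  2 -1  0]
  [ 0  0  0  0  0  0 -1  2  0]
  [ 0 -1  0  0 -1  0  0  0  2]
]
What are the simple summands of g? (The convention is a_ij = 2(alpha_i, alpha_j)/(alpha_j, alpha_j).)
A_2 (sl(3)) + D_7 (so(14))

The diagram associated to this matrix has two connected components: the simple roots {alpha_1, alpha_6} form a chain of 2 nodes with single edges (A_2), and {alpha_2, alpha_3, alpha_4, alpha_5, alpha_7, alpha_8, alpha_9} form a chain of 5 nodes with a fork of two nodes at one end (D_7). A semisimple Lie algebra decomposes uniquely as the direct sum of simple ideals, one per connected component of its Dynkin diagram, so g ≅ A_2 ⊕ D_7 (dimension 8 + 91 = 99).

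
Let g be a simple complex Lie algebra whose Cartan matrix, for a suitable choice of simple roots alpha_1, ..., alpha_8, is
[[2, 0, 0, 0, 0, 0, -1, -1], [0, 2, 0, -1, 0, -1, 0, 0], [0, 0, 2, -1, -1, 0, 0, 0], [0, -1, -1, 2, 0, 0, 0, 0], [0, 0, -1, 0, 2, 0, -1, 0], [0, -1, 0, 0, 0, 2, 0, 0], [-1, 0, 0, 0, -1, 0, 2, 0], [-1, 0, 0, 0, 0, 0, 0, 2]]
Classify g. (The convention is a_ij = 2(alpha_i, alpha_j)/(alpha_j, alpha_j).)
A8

The matrix has rank 8 with 2's on the diagonal. Reading the off-diagonal entries as Dynkin edges (a single edge where a_ij = a_ji = -1; a double or triple edge where a_ij * a_ji = 2 or 3), the diagram is a chain of 8 nodes with single edges (A_8). One simple-root ordering that puts it in standard form is (alpha_8, alpha_1, alpha_7, alpha_5, alpha_3, alpha_4, alpha_2, alpha_6). So the algebra is type A_8, i.e. sl(9).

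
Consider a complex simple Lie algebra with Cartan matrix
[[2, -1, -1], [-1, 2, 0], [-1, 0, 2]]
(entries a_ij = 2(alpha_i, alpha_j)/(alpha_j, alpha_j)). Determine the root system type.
The matrix has rank 3 with 2's on the diagonal. Reading the off-diagonal entries as Dynkin edges (a single edge where a_ij = a_ji = -1; a double or triple edge where a_ij * a_ji = 2 or 3), the diagram is a chain of 3 nodes with single edges (A_3). One simple-root ordering that puts it in standard form is (alpha_2, alpha_1, alpha_3). So the algebra is type A_3, i.e. sl(4).

A_3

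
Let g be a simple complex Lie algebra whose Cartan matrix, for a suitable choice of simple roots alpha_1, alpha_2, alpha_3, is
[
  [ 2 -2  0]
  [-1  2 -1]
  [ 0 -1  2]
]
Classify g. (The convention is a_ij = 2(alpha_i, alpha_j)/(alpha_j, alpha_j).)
C_3 (sp(6))

The matrix has rank 3 with 2's on the diagonal. Reading the off-diagonal entries as Dynkin edges (a single edge where a_ij = a_ji = -1; a double or triple edge where a_ij * a_ji = 2 or 3), the diagram is a chain of 3 nodes with a double edge at one end; the terminal node there is the unique long simple root (C_3). One simple-root ordering that puts it in standard form is (alpha_3, alpha_2, alpha_1). So the algebra is type C_3, i.e. sp(6).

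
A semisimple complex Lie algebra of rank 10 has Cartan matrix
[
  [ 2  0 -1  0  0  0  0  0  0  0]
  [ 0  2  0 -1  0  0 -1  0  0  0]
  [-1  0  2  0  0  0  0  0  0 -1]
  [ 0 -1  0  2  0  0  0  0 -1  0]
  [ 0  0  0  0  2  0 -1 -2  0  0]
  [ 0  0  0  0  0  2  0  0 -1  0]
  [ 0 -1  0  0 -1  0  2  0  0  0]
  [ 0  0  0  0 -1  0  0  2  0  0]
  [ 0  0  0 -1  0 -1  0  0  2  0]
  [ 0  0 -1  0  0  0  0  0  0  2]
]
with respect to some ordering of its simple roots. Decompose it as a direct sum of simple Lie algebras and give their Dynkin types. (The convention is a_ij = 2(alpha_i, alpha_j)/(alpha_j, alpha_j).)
The diagram associated to this matrix has two connected components: the simple roots {alpha_1, alpha_3, alpha_10} form a chain of 3 nodes with single edges (A_3), and {alpha_2, alpha_4, alpha_5, alpha_6, alpha_7, alpha_8, alpha_9} form a chain of 7 nodes with a double edge at one end; the terminal node there is the unique short simple root (B_7). A semisimple Lie algebra decomposes uniquely as the direct sum of simple ideals, one per connected component of its Dynkin diagram, so g ≅ A_3 ⊕ B_7 (dimension 15 + 105 = 120).

A_3 + B_7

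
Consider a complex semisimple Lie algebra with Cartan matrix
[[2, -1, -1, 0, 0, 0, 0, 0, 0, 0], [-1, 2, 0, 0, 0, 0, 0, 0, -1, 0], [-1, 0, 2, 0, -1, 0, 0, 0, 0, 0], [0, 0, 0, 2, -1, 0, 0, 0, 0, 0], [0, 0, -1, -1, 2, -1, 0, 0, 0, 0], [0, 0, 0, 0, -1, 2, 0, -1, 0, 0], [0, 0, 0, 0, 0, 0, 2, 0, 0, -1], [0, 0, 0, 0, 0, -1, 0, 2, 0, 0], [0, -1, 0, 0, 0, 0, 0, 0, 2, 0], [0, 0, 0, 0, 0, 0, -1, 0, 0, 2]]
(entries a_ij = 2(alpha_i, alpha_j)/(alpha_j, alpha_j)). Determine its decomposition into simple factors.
A2 + E8

The diagram associated to this matrix has two connected components: the simple roots {alpha_7, alpha_10} form a chain of 2 nodes with single edges (A_2), and {alpha_1, alpha_2, alpha_3, alpha_4, alpha_5, alpha_6, alpha_8, alpha_9} form a chain of 7 nodes with one extra node attached to the third node from one end (E_8). A semisimple Lie algebra decomposes uniquely as the direct sum of simple ideals, one per connected component of its Dynkin diagram, so g ≅ A_2 ⊕ E_8 (dimension 8 + 248 = 256).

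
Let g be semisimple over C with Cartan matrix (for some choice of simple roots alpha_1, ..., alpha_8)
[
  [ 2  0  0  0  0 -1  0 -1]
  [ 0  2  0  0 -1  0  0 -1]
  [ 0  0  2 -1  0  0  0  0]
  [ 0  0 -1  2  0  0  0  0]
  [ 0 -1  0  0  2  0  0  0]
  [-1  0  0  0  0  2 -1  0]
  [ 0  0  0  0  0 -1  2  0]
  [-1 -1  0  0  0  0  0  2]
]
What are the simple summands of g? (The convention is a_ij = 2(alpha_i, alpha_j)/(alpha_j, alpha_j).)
The diagram associated to this matrix has two connected components: the simple roots {alpha_3, alpha_4} form a chain of 2 nodes with single edges (A_2), and {alpha_1, alpha_2, alpha_5, alpha_6, alpha_7, alpha_8} form a chain of 6 nodes with single edges (A_6). A semisimple Lie algebra decomposes uniquely as the direct sum of simple ideals, one per connected component of its Dynkin diagram, so g ≅ A_2 ⊕ A_6 (dimension 8 + 48 = 56).

A2 ⊕ A6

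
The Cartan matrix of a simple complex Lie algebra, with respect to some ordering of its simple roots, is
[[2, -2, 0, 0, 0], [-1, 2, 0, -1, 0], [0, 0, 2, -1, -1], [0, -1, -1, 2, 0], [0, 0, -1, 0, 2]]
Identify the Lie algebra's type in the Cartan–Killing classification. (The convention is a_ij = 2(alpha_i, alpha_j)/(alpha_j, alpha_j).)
type C_5

The matrix has rank 5 with 2's on the diagonal. Reading the off-diagonal entries as Dynkin edges (a single edge where a_ij = a_ji = -1; a double or triple edge where a_ij * a_ji = 2 or 3), the diagram is a chain of 5 nodes with a double edge at one end; the terminal node there is the unique long simple root (C_5). One simple-root ordering that puts it in standard form is (alpha_5, alpha_3, alpha_4, alpha_2, alpha_1). So the algebra is type C_5, i.e. sp(10).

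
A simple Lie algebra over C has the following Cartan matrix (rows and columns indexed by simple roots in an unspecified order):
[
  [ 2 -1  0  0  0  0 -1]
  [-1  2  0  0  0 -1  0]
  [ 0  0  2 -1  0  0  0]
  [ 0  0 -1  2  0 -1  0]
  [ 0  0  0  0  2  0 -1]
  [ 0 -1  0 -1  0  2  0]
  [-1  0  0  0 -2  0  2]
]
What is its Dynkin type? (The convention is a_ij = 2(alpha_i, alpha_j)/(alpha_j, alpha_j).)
type B_7

The matrix has rank 7 with 2's on the diagonal. Reading the off-diagonal entries as Dynkin edges (a single edge where a_ij = a_ji = -1; a double or triple edge where a_ij * a_ji = 2 or 3), the diagram is a chain of 7 nodes with a double edge at one end; the terminal node there is the unique short simple root (B_7). One simple-root ordering that puts it in standard form is (alpha_3, alpha_4, alpha_6, alpha_2, alpha_1, alpha_7, alpha_5). So the algebra is type B_7, i.e. so(15).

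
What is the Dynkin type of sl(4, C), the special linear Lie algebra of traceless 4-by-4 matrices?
A_3 (sl(4))

This is sl(4), which has dimension 4^2 - 1 = 15 and rank 4 - 1 = 3 (a Cartan subalgebra is the diagonal traceless matrices). In the classification of classical Lie algebras, the special linear algebra sl(n+1) has type A_n; here n = 3, so the Dynkin diagram is a chain of 3 nodes with single edges (A_3). Hence the type is A_3.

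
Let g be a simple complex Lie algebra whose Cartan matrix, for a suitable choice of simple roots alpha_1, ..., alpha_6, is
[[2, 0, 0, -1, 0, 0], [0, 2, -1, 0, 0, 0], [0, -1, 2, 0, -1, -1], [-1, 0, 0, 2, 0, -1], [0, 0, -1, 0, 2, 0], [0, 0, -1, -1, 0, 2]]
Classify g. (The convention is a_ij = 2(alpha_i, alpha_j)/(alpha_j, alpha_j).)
The matrix has rank 6 with 2's on the diagonal. Reading the off-diagonal entries as Dynkin edges (a single edge where a_ij = a_ji = -1; a double or triple edge where a_ij * a_ji = 2 or 3), the diagram is a chain of 4 nodes with a fork of two nodes at one end (D_6). One simple-root ordering that puts it in standard form is (alpha_1, alpha_4, alpha_6, alpha_3, alpha_2, alpha_5). So the algebra is type D_6, i.e. so(12).

D_6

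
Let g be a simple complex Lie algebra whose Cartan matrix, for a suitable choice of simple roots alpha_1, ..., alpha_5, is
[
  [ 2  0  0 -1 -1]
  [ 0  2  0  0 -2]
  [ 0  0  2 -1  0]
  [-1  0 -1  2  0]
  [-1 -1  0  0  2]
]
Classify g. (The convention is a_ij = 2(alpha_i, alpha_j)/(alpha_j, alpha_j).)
C_5

The matrix has rank 5 with 2's on the diagonal. Reading the off-diagonal entries as Dynkin edges (a single edge where a_ij = a_ji = -1; a double or triple edge where a_ij * a_ji = 2 or 3), the diagram is a chain of 5 nodes with a double edge at one end; the terminal node there is the unique long simple root (C_5). One simple-root ordering that puts it in standard form is (alpha_3, alpha_4, alpha_1, alpha_5, alpha_2). So the algebra is type C_5, i.e. sp(10).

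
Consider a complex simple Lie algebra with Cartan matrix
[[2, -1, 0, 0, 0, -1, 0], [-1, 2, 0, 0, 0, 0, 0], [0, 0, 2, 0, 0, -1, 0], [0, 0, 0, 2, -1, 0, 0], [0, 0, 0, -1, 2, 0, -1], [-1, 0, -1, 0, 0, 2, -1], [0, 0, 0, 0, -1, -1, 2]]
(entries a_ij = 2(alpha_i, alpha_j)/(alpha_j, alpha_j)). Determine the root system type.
type E_7

The matrix has rank 7 with 2's on the diagonal. Reading the off-diagonal entries as Dynkin edges (a single edge where a_ij = a_ji = -1; a double or triple edge where a_ij * a_ji = 2 or 3), the diagram is a chain of 6 nodes with one extra node attached to the third node from one end (E_7). One simple-root ordering that puts it in standard form is (alpha_2, alpha_3, alpha_1, alpha_6, alpha_7, alpha_5, alpha_4). So the algebra is type E_7.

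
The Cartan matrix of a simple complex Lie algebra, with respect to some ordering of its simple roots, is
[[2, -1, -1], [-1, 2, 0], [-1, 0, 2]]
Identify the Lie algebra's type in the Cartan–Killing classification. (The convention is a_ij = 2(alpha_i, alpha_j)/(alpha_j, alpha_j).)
The matrix has rank 3 with 2's on the diagonal. Reading the off-diagonal entries as Dynkin edges (a single edge where a_ij = a_ji = -1; a double or triple edge where a_ij * a_ji = 2 or 3), the diagram is a chain of 3 nodes with single edges (A_3). One simple-root ordering that puts it in standard form is (alpha_3, alpha_1, alpha_2). So the algebra is type A_3, i.e. sl(4).

A_3 (sl(4))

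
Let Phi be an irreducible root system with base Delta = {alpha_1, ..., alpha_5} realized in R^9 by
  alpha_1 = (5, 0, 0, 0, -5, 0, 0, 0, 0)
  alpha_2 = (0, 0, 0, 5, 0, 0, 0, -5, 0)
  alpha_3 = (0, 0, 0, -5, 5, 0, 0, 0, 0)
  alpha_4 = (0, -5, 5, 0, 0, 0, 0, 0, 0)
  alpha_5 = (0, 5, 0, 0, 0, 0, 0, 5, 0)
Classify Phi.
Compute the Cartan integers a_ij = 2(alpha_i, alpha_j)/(alpha_j, alpha_j); the resulting 5x5 Cartan matrix is
[[2, 0, -1, 0, 0], [0, 2, -1, 0, -1], [-1, -1, 2, 0, 0], [0, 0, 0, 2, -1], [0, -1, 0, -1, 2]].
All simple roots have the same length, so the diagram is simply laced. The associated Dynkin diagram is a chain of 5 nodes with single edges (A_5), so the type is A_5 (the algebra sl(6)).

A_5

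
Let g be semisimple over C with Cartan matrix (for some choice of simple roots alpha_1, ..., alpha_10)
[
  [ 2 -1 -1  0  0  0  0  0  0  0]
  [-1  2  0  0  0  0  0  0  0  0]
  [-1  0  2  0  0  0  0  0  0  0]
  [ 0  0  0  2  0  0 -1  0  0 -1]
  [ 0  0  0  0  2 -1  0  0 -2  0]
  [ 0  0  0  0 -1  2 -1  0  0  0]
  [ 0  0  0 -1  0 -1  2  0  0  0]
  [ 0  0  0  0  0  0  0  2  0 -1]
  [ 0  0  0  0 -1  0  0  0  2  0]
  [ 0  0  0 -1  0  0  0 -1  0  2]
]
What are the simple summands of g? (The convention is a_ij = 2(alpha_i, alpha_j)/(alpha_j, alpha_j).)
A_3 ⊕ B_7

The diagram associated to this matrix has two connected components: the simple roots {alpha_1, alpha_2, alpha_3} form a chain of 3 nodes with single edges (A_3), and {alpha_4, alpha_5, alpha_6, alpha_7, alpha_8, alpha_9, alpha_10} form a chain of 7 nodes with a double edge at one end; the terminal node there is the unique short simple root (B_7). A semisimple Lie algebra decomposes uniquely as the direct sum of simple ideals, one per connected component of its Dynkin diagram, so g ≅ A_3 ⊕ B_7 (dimension 15 + 105 = 120).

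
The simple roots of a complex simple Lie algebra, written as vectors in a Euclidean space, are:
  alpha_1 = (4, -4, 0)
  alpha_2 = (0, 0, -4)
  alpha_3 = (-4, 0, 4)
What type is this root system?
Compute the Cartan integers a_ij = 2(alpha_i, alpha_j)/(alpha_j, alpha_j); the resulting 3x3 Cartan matrix is
[[2, 0, -1], [0, 2, -1], [-1, -2, 2]].
The roots have two lengths (squared-length ratio 2:1); the short ones are alpha_{2}. The associated Dynkin diagram is a chain of 3 nodes with a double edge at one end; the terminal node there is the unique short simple root (B_3), so the type is B_3 (the algebra so(7)).

B3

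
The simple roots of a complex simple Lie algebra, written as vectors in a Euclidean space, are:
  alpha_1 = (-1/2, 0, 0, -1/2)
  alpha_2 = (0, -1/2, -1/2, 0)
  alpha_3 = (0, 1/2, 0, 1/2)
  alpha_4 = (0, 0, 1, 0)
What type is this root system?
C_4 (sp(8))

Compute the Cartan integers a_ij = 2(alpha_i, alpha_j)/(alpha_j, alpha_j); the resulting 4x4 Cartan matrix is
[[2, 0, -1, 0], [0, 2, -1, -1], [-1, -1, 2, 0], [0, -2, 0, 2]].
The roots have two lengths (squared-length ratio 2:1); the short ones are alpha_{1,2,3}. The associated Dynkin diagram is a chain of 4 nodes with a double edge at one end; the terminal node there is the unique long simple root (C_4), so the type is C_4 (the algebra sp(8)).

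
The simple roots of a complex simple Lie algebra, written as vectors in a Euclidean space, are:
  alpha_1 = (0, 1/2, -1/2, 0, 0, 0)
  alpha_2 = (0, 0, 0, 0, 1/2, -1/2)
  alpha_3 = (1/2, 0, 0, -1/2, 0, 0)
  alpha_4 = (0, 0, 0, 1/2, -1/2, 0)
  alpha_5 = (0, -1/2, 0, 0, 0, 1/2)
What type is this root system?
Compute the Cartan integers a_ij = 2(alpha_i, alpha_j)/(alpha_j, alpha_j); the resulting 5x5 Cartan matrix is
[[2, 0, 0, 0, -1], [0, 2, 0, -1, -1], [0, 0, 2, -1, 0], [0, -1, -1, 2, 0], [-1, -1, 0, 0, 2]].
All simple roots have the same length, so the diagram is simply laced. The associated Dynkin diagram is a chain of 5 nodes with single edges (A_5), so the type is A_5 (the algebra sl(6)).

A5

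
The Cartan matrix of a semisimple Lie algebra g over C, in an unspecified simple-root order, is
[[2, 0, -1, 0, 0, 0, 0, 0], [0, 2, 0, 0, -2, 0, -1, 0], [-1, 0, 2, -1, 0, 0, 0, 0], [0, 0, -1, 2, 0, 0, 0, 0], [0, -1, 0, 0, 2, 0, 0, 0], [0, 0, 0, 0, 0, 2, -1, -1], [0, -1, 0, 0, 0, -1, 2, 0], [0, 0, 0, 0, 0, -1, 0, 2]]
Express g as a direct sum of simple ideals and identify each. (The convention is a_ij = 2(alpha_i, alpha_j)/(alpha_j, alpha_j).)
The diagram associated to this matrix has two connected components: the simple roots {alpha_1, alpha_3, alpha_4} form a chain of 3 nodes with single edges (A_3), and {alpha_2, alpha_5, alpha_6, alpha_7, alpha_8} form a chain of 5 nodes with a double edge at one end; the terminal node there is the unique short simple root (B_5). A semisimple Lie algebra decomposes uniquely as the direct sum of simple ideals, one per connected component of its Dynkin diagram, so g ≅ A_3 ⊕ B_5 (dimension 15 + 55 = 70).

A3 + B5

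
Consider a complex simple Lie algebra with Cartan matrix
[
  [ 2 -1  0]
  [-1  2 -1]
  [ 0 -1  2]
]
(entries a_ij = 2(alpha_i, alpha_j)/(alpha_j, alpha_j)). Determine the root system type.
type A_3

The matrix has rank 3 with 2's on the diagonal. Reading the off-diagonal entries as Dynkin edges (a single edge where a_ij = a_ji = -1; a double or triple edge where a_ij * a_ji = 2 or 3), the diagram is a chain of 3 nodes with single edges (A_3). One simple-root ordering that puts it in standard form is (alpha_3, alpha_2, alpha_1). So the algebra is type A_3, i.e. sl(4).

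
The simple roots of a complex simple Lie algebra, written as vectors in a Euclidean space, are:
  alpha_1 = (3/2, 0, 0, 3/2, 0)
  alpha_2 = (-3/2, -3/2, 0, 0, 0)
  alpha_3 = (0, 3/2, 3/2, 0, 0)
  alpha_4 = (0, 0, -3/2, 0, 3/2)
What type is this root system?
type A_4

Compute the Cartan integers a_ij = 2(alpha_i, alpha_j)/(alpha_j, alpha_j); the resulting 4x4 Cartan matrix is
[[2, -1, 0, 0], [-1, 2, -1, 0], [0, -1, 2, -1], [0, 0, -1, 2]].
All simple roots have the same length, so the diagram is simply laced. The associated Dynkin diagram is a chain of 4 nodes with single edges (A_4), so the type is A_4 (the algebra sl(5)).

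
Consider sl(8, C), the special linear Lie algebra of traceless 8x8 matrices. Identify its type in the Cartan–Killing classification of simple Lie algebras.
A_7 (sl(8))

This is sl(8), which has dimension 8^2 - 1 = 63 and rank 8 - 1 = 7 (a Cartan subalgebra is the diagonal traceless matrices). In the classification of classical Lie algebras, the special linear algebra sl(n+1) has type A_n; here n = 7, so the Dynkin diagram is a chain of 7 nodes with single edges (A_7). Hence the type is A_7.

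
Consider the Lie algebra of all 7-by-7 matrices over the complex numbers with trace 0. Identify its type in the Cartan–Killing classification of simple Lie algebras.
This is sl(7), which has dimension 7^2 - 1 = 48 and rank 7 - 1 = 6 (a Cartan subalgebra is the diagonal traceless matrices). In the classification of classical Lie algebras, the special linear algebra sl(n+1) has type A_n; here n = 6, so the Dynkin diagram is a chain of 6 nodes with single edges (A_6). Hence the type is A_6.

A_6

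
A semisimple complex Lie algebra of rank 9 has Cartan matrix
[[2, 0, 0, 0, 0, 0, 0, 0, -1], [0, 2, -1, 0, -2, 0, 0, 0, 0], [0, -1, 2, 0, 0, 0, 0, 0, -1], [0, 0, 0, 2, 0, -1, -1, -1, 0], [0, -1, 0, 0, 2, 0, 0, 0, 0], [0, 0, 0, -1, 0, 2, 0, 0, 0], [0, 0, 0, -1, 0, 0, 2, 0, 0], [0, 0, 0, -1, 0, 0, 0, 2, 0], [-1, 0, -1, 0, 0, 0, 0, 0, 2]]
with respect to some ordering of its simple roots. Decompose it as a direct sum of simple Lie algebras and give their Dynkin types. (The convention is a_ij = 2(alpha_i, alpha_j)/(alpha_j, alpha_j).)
B_5 (so(11)) ⊕ D_4 (so(8))

The diagram associated to this matrix has two connected components: the simple roots {alpha_1, alpha_2, alpha_3, alpha_5, alpha_9} form a chain of 5 nodes with a double edge at one end; the terminal node there is the unique short simple root (B_5), and {alpha_4, alpha_6, alpha_7, alpha_8} form a chain of 2 nodes with a fork of two nodes at one end (D_4). A semisimple Lie algebra decomposes uniquely as the direct sum of simple ideals, one per connected component of its Dynkin diagram, so g ≅ B_5 ⊕ D_4 (dimension 55 + 28 = 83).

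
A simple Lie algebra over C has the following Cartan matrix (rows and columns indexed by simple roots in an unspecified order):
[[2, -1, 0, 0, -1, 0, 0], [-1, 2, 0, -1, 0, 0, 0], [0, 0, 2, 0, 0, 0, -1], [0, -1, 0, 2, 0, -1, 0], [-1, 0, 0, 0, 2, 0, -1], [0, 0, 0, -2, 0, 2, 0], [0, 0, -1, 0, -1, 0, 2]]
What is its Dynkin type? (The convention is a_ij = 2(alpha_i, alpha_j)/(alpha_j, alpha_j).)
C7

The matrix has rank 7 with 2's on the diagonal. Reading the off-diagonal entries as Dynkin edges (a single edge where a_ij = a_ji = -1; a double or triple edge where a_ij * a_ji = 2 or 3), the diagram is a chain of 7 nodes with a double edge at one end; the terminal node there is the unique long simple root (C_7). One simple-root ordering that puts it in standard form is (alpha_3, alpha_7, alpha_5, alpha_1, alpha_2, alpha_4, alpha_6). So the algebra is type C_7, i.e. sp(14).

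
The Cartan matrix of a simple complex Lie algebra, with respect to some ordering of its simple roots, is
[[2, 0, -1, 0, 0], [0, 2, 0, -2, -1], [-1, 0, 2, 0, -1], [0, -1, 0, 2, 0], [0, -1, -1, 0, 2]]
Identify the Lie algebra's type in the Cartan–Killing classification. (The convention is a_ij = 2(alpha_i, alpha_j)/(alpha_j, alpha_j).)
B_5

The matrix has rank 5 with 2's on the diagonal. Reading the off-diagonal entries as Dynkin edges (a single edge where a_ij = a_ji = -1; a double or triple edge where a_ij * a_ji = 2 or 3), the diagram is a chain of 5 nodes with a double edge at one end; the terminal node there is the unique short simple root (B_5). One simple-root ordering that puts it in standard form is (alpha_1, alpha_3, alpha_5, alpha_2, alpha_4). So the algebra is type B_5, i.e. so(11).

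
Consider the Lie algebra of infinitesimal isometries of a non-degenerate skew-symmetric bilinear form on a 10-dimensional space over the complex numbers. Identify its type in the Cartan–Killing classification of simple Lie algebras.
type C_5

This is sp(10), which has dimension 10(10+1)/2 = 55 and rank 10/2 = 5. In the classification of classical Lie algebras, the symplectic algebra sp(2n) has type C_n; here n = 5, so the Dynkin diagram is a chain of 5 nodes with a double edge at one end; the terminal node there is the unique long simple root (C_5). Hence the type is C_5.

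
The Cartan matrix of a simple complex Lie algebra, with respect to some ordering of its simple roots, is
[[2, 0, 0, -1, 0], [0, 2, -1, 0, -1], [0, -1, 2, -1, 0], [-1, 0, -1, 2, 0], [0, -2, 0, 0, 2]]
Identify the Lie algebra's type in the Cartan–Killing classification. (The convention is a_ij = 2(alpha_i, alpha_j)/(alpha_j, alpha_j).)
type C_5

The matrix has rank 5 with 2's on the diagonal. Reading the off-diagonal entries as Dynkin edges (a single edge where a_ij = a_ji = -1; a double or triple edge where a_ij * a_ji = 2 or 3), the diagram is a chain of 5 nodes with a double edge at one end; the terminal node there is the unique long simple root (C_5). One simple-root ordering that puts it in standard form is (alpha_1, alpha_4, alpha_3, alpha_2, alpha_5). So the algebra is type C_5, i.e. sp(10).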